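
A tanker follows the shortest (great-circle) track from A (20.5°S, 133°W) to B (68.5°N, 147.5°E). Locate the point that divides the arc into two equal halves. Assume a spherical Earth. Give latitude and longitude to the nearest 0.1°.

≈ (28.6°N, 152.8°W)

Write both endpoints as unit vectors p₁, p₂ with components (cos φ cos λ, cos φ sin λ, sin φ).
The central angle between the endpoints is δ = arccos(p₁·p₂) ≈ 1.837 rad (105.3°).
Interpolate at f = 1/2 with slerp weights a = sin((1−f)δ)/sin δ ≈ 0.824, b = sin(fδ)/sin δ ≈ 0.824.
p = a·p₁ + b·p₂ ≈ (-0.781, -0.402, 0.478); φ = arcsin(p_z) ≈ 28.55°, λ = atan2(p_y, p_x) ≈ -152.75°.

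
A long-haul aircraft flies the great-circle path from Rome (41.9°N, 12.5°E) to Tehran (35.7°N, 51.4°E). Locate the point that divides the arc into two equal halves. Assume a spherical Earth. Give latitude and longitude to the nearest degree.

Convert each endpoint to a unit vector on the sphere (x = cos φ cos λ, y = cos φ sin λ, z = sin φ).
The central angle between the endpoints is δ = arccos(p₁·p₂) ≈ 0.535 rad (30.7°).
Interpolate at f = 1/2 with slerp weights a = sin((1−f)δ)/sin δ ≈ 0.518, b = sin(fδ)/sin δ ≈ 0.518.
p = a·p₁ + b·p₂ ≈ (0.639, 0.413, 0.649); φ = arcsin(p_z) ≈ 40.45°, λ = atan2(p_y, p_x) ≈ 32.83°.

≈ (40°N, 33°E)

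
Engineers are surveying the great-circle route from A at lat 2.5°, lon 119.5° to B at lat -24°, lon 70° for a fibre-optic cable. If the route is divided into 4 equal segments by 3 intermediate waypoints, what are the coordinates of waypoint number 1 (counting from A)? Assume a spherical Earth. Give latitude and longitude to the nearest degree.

The haversine formula gives a central angle δ ≈ 0.958 rad (54.9°) between the endpoints.
Interpolate at f = 1/4 with slerp weights a = sin((1−f)δ)/sin δ ≈ 0.805, b = sin(fδ)/sin δ ≈ 0.290.
p = a·p₁ + b·p₂ ≈ (-0.305, 0.949, -0.083); φ = arcsin(p_z) ≈ -4.75°, λ = atan2(p_y, p_x) ≈ 107.84°.

≈ lat -5°, lon 108°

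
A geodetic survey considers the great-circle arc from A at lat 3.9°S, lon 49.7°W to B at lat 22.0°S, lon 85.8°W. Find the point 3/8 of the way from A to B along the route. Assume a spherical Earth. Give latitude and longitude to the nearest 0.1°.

≈ lat 11.3°S, lon 62.6°W

Convert each endpoint to a unit vector on the sphere (x = cos φ cos λ, y = cos φ sin λ, z = sin φ).
The central angle between the endpoints is δ = arccos(p₁·p₂) ≈ 0.687 rad (39.4°).
Interpolate at f = 3/8 with slerp weights a = sin((1−f)δ)/sin δ ≈ 0.656, b = sin(fδ)/sin δ ≈ 0.402.
p = a·p₁ + b·p₂ ≈ (0.451, -0.871, -0.195); φ = arcsin(p_z) ≈ -11.25°, λ = atan2(p_y, p_x) ≈ -62.63°.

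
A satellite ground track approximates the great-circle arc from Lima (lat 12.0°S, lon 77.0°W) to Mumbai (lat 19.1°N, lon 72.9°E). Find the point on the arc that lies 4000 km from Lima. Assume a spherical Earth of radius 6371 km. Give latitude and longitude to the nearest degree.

Write both endpoints as unit vectors p₁, p₂ with components (cos φ cos λ, cos φ sin λ, sin φ).
The central angle between the endpoints is δ = arccos(p₁·p₂) ≈ 2.621 rad (150.2°). The total great-circle distance is δ·R ≈ 2.621 × 6371 ≈ 16701 km, so the target fraction is f = 4000/16701 ≈ 0.240.
Interpolate at f ≈ 0.240 with slerp weights a = sin((1−f)δ)/sin δ ≈ 1.835, b = sin(fδ)/sin δ ≈ 1.182.
p = a·p₁ + b·p₂ ≈ (0.732, -0.681, 0.005); φ = arcsin(p_z) ≈ 0.30°, λ = atan2(p_y, p_x) ≈ -42.94°.

≈ lat 0°N, lon 43°W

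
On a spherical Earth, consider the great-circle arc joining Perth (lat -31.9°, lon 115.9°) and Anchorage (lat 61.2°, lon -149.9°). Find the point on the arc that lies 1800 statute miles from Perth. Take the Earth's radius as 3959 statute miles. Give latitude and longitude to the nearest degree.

The haversine formula gives a central angle δ ≈ 2.086 rad (119.5°) between the endpoints. The total great-circle distance is δ·R ≈ 2.086 × 3959 ≈ 8260 mi, so the target fraction is f = 1800/8260 ≈ 0.218.
Interpolate at f ≈ 0.218 with slerp weights a = sin((1−f)δ)/sin δ ≈ 1.147, b = sin(fδ)/sin δ ≈ 0.505.
p = a·p₁ + b·p₂ ≈ (-0.636, 0.754, -0.164); φ = arcsin(p_z) ≈ -9.44°, λ = atan2(p_y, p_x) ≈ 130.13°.

≈ lat -9°, lon 130°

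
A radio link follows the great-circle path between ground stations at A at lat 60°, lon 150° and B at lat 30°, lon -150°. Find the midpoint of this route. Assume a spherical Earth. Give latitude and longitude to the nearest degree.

≈ lat 49°, lon -171°

Write both endpoints as unit vectors p₁, p₂ with components (cos φ cos λ, cos φ sin λ, sin φ).
The central angle between the endpoints is δ = arccos(p₁·p₂) ≈ 0.864 rad (49.5°).
Interpolate at f = 1/2 with slerp weights a = sin((1−f)δ)/sin δ ≈ 0.551, b = sin(fδ)/sin δ ≈ 0.551.
p = a·p₁ + b·p₂ ≈ (-0.651, -0.101, 0.752); φ = arcsin(p_z) ≈ 48.77°, λ = atan2(p_y, p_x) ≈ -171.21°.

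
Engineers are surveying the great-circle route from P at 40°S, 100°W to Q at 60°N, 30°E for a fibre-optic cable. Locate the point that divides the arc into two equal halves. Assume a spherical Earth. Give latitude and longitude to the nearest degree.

≈ 21°N, 59°W

Write both endpoints as unit vectors p₁, p₂ with components (cos φ cos λ, cos φ sin λ, sin φ).
The central angle between the endpoints is δ = arccos(p₁·p₂) ≈ 2.503 rad (143.4°).
Interpolate at f = 1/2 with slerp weights a = sin((1−f)δ)/sin δ ≈ 1.593, b = sin(fδ)/sin δ ≈ 1.593.
p = a·p₁ + b·p₂ ≈ (0.478, -0.803, 0.356); φ = arcsin(p_z) ≈ 20.83°, λ = atan2(p_y, p_x) ≈ -59.26°.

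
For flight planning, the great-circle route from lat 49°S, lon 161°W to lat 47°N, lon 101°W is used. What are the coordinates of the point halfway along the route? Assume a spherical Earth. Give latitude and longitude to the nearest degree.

≈ lat 1°S, lon 130°W

Convert each endpoint to a unit vector on the sphere (x = cos φ cos λ, y = cos φ sin λ, z = sin φ).
The central angle between the endpoints is δ = arccos(p₁·p₂) ≈ 1.905 rad (109.2°).
Interpolate at f = 1/2 with slerp weights a = sin((1−f)δ)/sin δ ≈ 0.863, b = sin(fδ)/sin δ ≈ 0.863.
p = a·p₁ + b·p₂ ≈ (-0.647, -0.762, -0.020); φ = arcsin(p_z) ≈ -1.15°, λ = atan2(p_y, p_x) ≈ -130.36°.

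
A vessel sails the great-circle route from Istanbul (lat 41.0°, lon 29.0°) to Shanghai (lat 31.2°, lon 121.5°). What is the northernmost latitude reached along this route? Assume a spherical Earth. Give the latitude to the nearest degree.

The great circle lies in the plane with unit normal n̂ = (p₁ × p₂)/|p₁ × p₂|.
Here n̂_z ≈ +0.679; the vertex latitude is φ_max = arccos|n̂_z| ≈ 47.3°.
Check via Clairaut: cos φ_max = |cos φ₁| · sin C = cos(41.0°)·sin(64.1°) ≈ 0.679, again giving ≈ 47.3°.

≈ 47°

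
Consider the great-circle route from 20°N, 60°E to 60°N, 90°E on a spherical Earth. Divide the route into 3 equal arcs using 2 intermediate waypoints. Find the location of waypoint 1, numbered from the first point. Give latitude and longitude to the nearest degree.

The haversine formula gives a central angle δ ≈ 0.791 rad (45.3°) between the endpoints.
Interpolate at f = 1/3 with slerp weights a = sin((1−f)δ)/sin δ ≈ 0.708, b = sin(fδ)/sin δ ≈ 0.367.
p = a·p₁ + b·p₂ ≈ (0.333, 0.759, 0.559); φ = arcsin(p_z) ≈ 34.02°, λ = atan2(p_y, p_x) ≈ 66.35°.

≈ 34°N, 66°E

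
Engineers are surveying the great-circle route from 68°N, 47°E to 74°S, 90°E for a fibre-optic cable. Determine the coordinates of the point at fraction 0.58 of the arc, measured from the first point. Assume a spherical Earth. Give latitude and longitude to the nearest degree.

Convert each endpoint to a unit vector on the sphere (x = cos φ cos λ, y = cos φ sin λ, z = sin φ).
The central angle between the endpoints is δ = arccos(p₁·p₂) ≈ 2.525 rad (144.7°).
Interpolate at f = 0.58 with slerp weights a = sin((1−f)δ)/sin δ ≈ 1.509, b = sin(fδ)/sin δ ≈ 1.719.
p = a·p₁ + b·p₂ ≈ (0.385, 0.887, -0.254); φ = arcsin(p_z) ≈ -14.70°, λ = atan2(p_y, p_x) ≈ 66.52°.

≈ 15°S, 67°E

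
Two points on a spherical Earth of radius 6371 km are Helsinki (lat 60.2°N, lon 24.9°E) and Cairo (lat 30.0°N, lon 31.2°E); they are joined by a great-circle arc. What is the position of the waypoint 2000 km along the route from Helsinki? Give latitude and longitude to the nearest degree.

≈ lat 42°N, lon 29°E

Convert each endpoint to a unit vector on the sphere (x = cos φ cos λ, y = cos φ sin λ, z = sin φ).
The central angle between the endpoints is δ = arccos(p₁·p₂) ≈ 0.532 rad (30.5°). The total great-circle distance is δ·R ≈ 0.532 × 6371 ≈ 3391 km, so the target fraction is f = 2000/3391 ≈ 0.590.
Interpolate at f ≈ 0.590 with slerp weights a = sin((1−f)δ)/sin δ ≈ 0.427, b = sin(fδ)/sin δ ≈ 0.609.
p = a·p₁ + b·p₂ ≈ (0.643, 0.362, 0.675); φ = arcsin(p_z) ≈ 42.42°, λ = atan2(p_y, p_x) ≈ 29.39°.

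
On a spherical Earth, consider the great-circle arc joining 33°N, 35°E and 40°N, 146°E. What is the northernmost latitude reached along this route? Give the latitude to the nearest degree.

≈ 53°N

The great circle lies in the plane with unit normal n̂ = (p₁ × p₂)/|p₁ × p₂|.
Here n̂_z ≈ +0.604; the vertex latitude is φ_max = arccos|n̂_z| ≈ 52.8°.
Check via Clairaut: cos φ_max = |cos φ₁| · sin C = cos(33.0°)·sin(46.1°) ≈ 0.604, again giving ≈ 52.8°.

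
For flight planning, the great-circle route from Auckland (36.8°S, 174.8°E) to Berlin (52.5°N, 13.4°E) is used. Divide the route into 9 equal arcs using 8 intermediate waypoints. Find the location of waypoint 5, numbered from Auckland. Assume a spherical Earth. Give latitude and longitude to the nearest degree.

Write both endpoints as unit vectors p₁, p₂ with components (cos φ cos λ, cos φ sin λ, sin φ).
The central angle between the endpoints is δ = arccos(p₁·p₂) ≈ 2.785 rad (159.6°).
Interpolate at f = 5/9 with slerp weights a = sin((1−f)δ)/sin δ ≈ 2.710, b = sin(fδ)/sin δ ≈ 2.867.
p = a·p₁ + b·p₂ ≈ (-0.464, 0.601, 0.651); φ = arcsin(p_z) ≈ 40.61°, λ = atan2(p_y, p_x) ≈ 127.64°.

≈ 41°N, 128°E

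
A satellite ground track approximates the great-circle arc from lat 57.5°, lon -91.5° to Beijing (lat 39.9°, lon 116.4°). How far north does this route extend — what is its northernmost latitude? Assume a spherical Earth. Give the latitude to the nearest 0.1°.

≈ 78.7°

The great circle lies in the plane with unit normal n̂ = (p₁ × p₂)/|p₁ × p₂|.
Here n̂_z ≈ -0.196; the vertex latitude is φ_max = arccos|n̂_z| ≈ 78.7°.
Check via Clairaut: cos φ_max = |cos φ₁| · sin C = cos(57.5°)·sin(21.4°) ≈ 0.196, again giving ≈ 78.7°.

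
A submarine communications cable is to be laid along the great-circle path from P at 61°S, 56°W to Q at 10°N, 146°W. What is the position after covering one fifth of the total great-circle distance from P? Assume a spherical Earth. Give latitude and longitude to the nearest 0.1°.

Convert each endpoint to a unit vector on the sphere (x = cos φ cos λ, y = cos φ sin λ, z = sin φ).
The central angle between the endpoints is δ = arccos(p₁·p₂) ≈ 1.723 rad (98.7°).
Interpolate at f = 1/5 with slerp weights a = sin((1−f)δ)/sin δ ≈ 0.993, b = sin(fδ)/sin δ ≈ 0.342.
p = a·p₁ + b·p₂ ≈ (-0.010, -0.587, -0.809); φ = arcsin(p_z) ≈ -54.02°, λ = atan2(p_y, p_x) ≈ -90.96°.

≈ 54.0°S, 91.0°W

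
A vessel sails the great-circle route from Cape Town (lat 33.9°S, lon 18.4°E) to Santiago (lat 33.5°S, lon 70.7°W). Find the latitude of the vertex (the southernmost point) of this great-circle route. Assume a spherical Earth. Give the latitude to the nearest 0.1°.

The great circle lies in the plane with unit normal n̂ = (p₁ × p₂)/|p₁ × p₂|.
Here n̂_z ≈ -0.730; the vertex latitude is φ_max = arccos|n̂_z| ≈ 43.1°.
Check via Clairaut: cos φ_max = |cos φ₁| · sin C = cos(33.9°)·sin(118.4°) ≈ 0.730, again giving ≈ 43.1°.

≈ 43.1°S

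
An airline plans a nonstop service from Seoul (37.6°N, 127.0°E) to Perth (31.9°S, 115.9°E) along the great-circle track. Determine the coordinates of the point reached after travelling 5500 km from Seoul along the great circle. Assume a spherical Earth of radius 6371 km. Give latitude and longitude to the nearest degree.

≈ 11°S, 119°E

The haversine formula gives a central angle δ ≈ 1.226 rad (70.3°) between the endpoints. The total great-circle distance is δ·R ≈ 1.226 × 6371 ≈ 7813 km, so the target fraction is f = 5500/7813 ≈ 0.704.
Interpolate at f ≈ 0.704 with slerp weights a = sin((1−f)δ)/sin δ ≈ 0.377, b = sin(fδ)/sin δ ≈ 0.807.
p = a·p₁ + b·p₂ ≈ (-0.479, 0.855, -0.196); φ = arcsin(p_z) ≈ -11.33°, λ = atan2(p_y, p_x) ≈ 119.27°.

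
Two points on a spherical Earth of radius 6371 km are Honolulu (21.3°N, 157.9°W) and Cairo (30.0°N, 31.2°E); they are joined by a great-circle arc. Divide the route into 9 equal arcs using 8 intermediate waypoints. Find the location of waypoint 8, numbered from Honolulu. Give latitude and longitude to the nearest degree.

The haversine formula gives a central angle δ ≈ 2.233 rad (128.0°) between the endpoints.
Interpolate at f = 8/9 with slerp weights a = sin((1−f)δ)/sin δ ≈ 0.311, b = sin(fδ)/sin δ ≈ 1.161.
p = a·p₁ + b·p₂ ≈ (0.591, 0.412, 0.694); φ = arcsin(p_z) ≈ 43.92°, λ = atan2(p_y, p_x) ≈ 34.85°.

≈ (44°N, 35°E)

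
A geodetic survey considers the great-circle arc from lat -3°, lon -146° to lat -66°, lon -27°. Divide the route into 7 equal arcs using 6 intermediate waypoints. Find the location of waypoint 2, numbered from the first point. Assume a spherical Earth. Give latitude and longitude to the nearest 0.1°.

≈ lat -29.1°, lon -134.8°

Write both endpoints as unit vectors p₁, p₂ with components (cos φ cos λ, cos φ sin λ, sin φ).
The central angle between the endpoints is δ = arccos(p₁·p₂) ≈ 1.720 rad (98.6°).
Interpolate at f = 2/7 with slerp weights a = sin((1−f)δ)/sin δ ≈ 0.953, b = sin(fδ)/sin δ ≈ 0.477.
p = a·p₁ + b·p₂ ≈ (-0.616, -0.620, -0.486); φ = arcsin(p_z) ≈ -29.07°, λ = atan2(p_y, p_x) ≈ -134.80°.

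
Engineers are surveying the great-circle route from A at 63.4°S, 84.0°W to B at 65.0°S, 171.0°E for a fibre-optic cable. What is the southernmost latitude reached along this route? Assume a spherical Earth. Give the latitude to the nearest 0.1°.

≈ 73.6°S

The great circle lies in the plane with unit normal n̂ = (p₁ × p₂)/|p₁ × p₂|.
Here n̂_z ≈ -0.282; the vertex latitude is φ_max = arccos|n̂_z| ≈ 73.6°.
Check via Clairaut: cos φ_max = |cos φ₁| · sin C = cos(63.4°)·sin(141.0°) ≈ 0.282, again giving ≈ 73.6°.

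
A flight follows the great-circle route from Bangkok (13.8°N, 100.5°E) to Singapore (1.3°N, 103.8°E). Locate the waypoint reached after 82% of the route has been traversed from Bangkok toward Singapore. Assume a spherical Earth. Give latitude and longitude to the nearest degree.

Write both endpoints as unit vectors p₁, p₂ with components (cos φ cos λ, cos φ sin λ, sin φ).
The central angle between the endpoints is δ = arccos(p₁·p₂) ≈ 0.225 rad (12.9°).
Interpolate at f = 0.82 with slerp weights a = sin((1−f)δ)/sin δ ≈ 0.181, b = sin(fδ)/sin δ ≈ 0.822.
p = a·p₁ + b·p₂ ≈ (-0.228, 0.972, 0.062); φ = arcsin(p_z) ≈ 3.55°, λ = atan2(p_y, p_x) ≈ 103.22°.

≈ 4°N, 103°E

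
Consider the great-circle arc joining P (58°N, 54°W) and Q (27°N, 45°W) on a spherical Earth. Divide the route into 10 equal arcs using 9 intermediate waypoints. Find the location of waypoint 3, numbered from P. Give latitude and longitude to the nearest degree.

≈ (49°N, 50°W)

Write both endpoints as unit vectors p₁, p₂ with components (cos φ cos λ, cos φ sin λ, sin φ).
The central angle between the endpoints is δ = arccos(p₁·p₂) ≈ 0.552 rad (31.6°).
Interpolate at f = 3/10 with slerp weights a = sin((1−f)δ)/sin δ ≈ 0.719, b = sin(fδ)/sin δ ≈ 0.314.
p = a·p₁ + b·p₂ ≈ (0.422, -0.506, 0.752); φ = arcsin(p_z) ≈ 48.78°, λ = atan2(p_y, p_x) ≈ -50.19°.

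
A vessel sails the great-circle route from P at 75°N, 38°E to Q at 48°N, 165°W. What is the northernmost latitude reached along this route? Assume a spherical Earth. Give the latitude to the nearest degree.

≈ 85°N

The great circle lies in the plane with unit normal n̂ = (p₁ × p₂)/|p₁ × p₂|.
Here n̂_z ≈ +0.082; the vertex latitude is φ_max = arccos|n̂_z| ≈ 85.3°.
Check via Clairaut: cos φ_max = |cos φ₁| · sin C = cos(75.0°)·sin(18.4°) ≈ 0.082, again giving ≈ 85.3°.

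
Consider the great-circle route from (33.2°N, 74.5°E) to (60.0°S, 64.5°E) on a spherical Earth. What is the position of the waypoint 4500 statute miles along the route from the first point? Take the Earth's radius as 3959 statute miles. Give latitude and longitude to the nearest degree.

Write both endpoints as unit vectors p₁, p₂ with components (cos φ cos λ, cos φ sin λ, sin φ).
The central angle between the endpoints is δ = arccos(p₁·p₂) ≈ 1.633 rad (93.6°). The total great-circle distance is δ·R ≈ 1.633 × 3959 ≈ 6465 mi, so the target fraction is f = 4500/6465 ≈ 0.696.
Interpolate at f ≈ 0.696 with slerp weights a = sin((1−f)δ)/sin δ ≈ 0.477, b = sin(fδ)/sin δ ≈ 0.909.
p = a·p₁ + b·p₂ ≈ (0.302, 0.795, -0.526); φ = arcsin(p_z) ≈ -31.73°, λ = atan2(p_y, p_x) ≈ 69.18°.

≈ (32°S, 69°E)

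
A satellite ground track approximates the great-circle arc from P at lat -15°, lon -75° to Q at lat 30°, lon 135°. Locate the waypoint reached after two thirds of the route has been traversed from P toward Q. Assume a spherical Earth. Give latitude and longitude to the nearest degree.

≈ lat 35°, lon -166°

Write both endpoints as unit vectors p₁, p₂ with components (cos φ cos λ, cos φ sin λ, sin φ).
The central angle between the endpoints is δ = arccos(p₁·p₂) ≈ 2.594 rad (148.6°).
Interpolate at f = 2/3 with slerp weights a = sin((1−f)δ)/sin δ ≈ 1.462, b = sin(fδ)/sin δ ≈ 1.897.
p = a·p₁ + b·p₂ ≈ (-0.796, -0.202, 0.570); φ = arcsin(p_z) ≈ 34.76°, λ = atan2(p_y, p_x) ≈ -165.75°.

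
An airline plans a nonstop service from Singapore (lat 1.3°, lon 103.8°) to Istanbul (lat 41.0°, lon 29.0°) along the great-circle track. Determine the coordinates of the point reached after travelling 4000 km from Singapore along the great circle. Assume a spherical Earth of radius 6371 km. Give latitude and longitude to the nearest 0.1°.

≈ lat 24.2°, lon 75.1°

The haversine formula gives a central angle δ ≈ 1.356 rad (77.7°) between the endpoints. The total great-circle distance is δ·R ≈ 1.356 × 6371 ≈ 8642 km, so the target fraction is f = 4000/8642 ≈ 0.463.
Interpolate at f ≈ 0.463 with slerp weights a = sin((1−f)δ)/sin δ ≈ 0.681, b = sin(fδ)/sin δ ≈ 0.601.
p = a·p₁ + b·p₂ ≈ (0.234, 0.882, 0.410); φ = arcsin(p_z) ≈ 24.20°, λ = atan2(p_y, p_x) ≈ 75.11°.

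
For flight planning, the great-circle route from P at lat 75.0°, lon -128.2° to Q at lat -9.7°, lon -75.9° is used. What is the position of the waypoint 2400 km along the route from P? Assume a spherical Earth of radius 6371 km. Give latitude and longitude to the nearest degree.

Write both endpoints as unit vectors p₁, p₂ with components (cos φ cos λ, cos φ sin λ, sin φ).
The central angle between the endpoints is δ = arccos(p₁·p₂) ≈ 1.578 rad (90.4°). The total great-circle distance is δ·R ≈ 1.578 × 6371 ≈ 10050 km, so the target fraction is f = 2400/10050 ≈ 0.239.
Interpolate at f ≈ 0.239 with slerp weights a = sin((1−f)δ)/sin δ ≈ 0.932, b = sin(fδ)/sin δ ≈ 0.368.
p = a·p₁ + b·p₂ ≈ (-0.061, -0.541, 0.839); φ = arcsin(p_z) ≈ 56.99°, λ = atan2(p_y, p_x) ≈ -96.42°.

≈ lat 57°, lon -96°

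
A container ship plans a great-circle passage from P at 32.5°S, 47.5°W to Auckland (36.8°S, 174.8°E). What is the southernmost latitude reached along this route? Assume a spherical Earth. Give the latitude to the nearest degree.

The great circle lies in the plane with unit normal n̂ = (p₁ × p₂)/|p₁ × p₂|.
Here n̂_z ≈ -0.462; the vertex latitude is φ_max = arccos|n̂_z| ≈ 62.5°.
Check via Clairaut: cos φ_max = |cos φ₁| · sin C = cos(32.5°)·sin(146.8°) ≈ 0.462, again giving ≈ 62.5°.

≈ 62°S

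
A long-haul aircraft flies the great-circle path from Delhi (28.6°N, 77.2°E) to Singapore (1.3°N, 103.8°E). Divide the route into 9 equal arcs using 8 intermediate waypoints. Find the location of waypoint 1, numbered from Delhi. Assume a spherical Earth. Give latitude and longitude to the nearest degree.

≈ (26°N, 81°E)

Write both endpoints as unit vectors p₁, p₂ with components (cos φ cos λ, cos φ sin λ, sin φ).
The central angle between the endpoints is δ = arccos(p₁·p₂) ≈ 0.651 rad (37.3°).
Interpolate at f = 1/9 with slerp weights a = sin((1−f)δ)/sin δ ≈ 0.902, b = sin(fδ)/sin δ ≈ 0.119.
p = a·p₁ + b·p₂ ≈ (0.147, 0.888, 0.435); φ = arcsin(p_z) ≈ 25.77°, λ = atan2(p_y, p_x) ≈ 80.60°.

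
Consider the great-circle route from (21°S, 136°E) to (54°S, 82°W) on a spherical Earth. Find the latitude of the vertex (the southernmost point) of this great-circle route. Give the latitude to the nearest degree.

≈ 70°S

The great circle lies in the plane with unit normal n̂ = (p₁ × p₂)/|p₁ × p₂|.
Here n̂_z ≈ +0.341; the vertex latitude is φ_max = arccos|n̂_z| ≈ 70.0°.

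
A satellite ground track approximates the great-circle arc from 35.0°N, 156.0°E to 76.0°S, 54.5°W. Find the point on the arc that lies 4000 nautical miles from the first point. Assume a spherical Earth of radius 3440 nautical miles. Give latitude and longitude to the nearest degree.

Convert each endpoint to a unit vector on the sphere (x = cos φ cos λ, y = cos φ sin λ, z = sin φ).
The central angle between the endpoints is δ = arccos(p₁·p₂) ≈ 2.385 rad (136.7°). The total great-circle distance is δ·R ≈ 2.385 × 3440 ≈ 8205 nmi, so the target fraction is f = 4000/8205 ≈ 0.488.
Interpolate at f ≈ 0.488 with slerp weights a = sin((1−f)δ)/sin δ ≈ 1.369, b = sin(fδ)/sin δ ≈ 1.337.
p = a·p₁ + b·p₂ ≈ (-0.837, 0.193, -0.512); φ = arcsin(p_z) ≈ -30.81°, λ = atan2(p_y, p_x) ≈ 167.02°.

≈ 31°S, 167°E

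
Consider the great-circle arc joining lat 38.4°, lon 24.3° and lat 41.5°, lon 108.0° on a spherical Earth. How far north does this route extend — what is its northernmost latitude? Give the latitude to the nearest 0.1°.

≈ 48.4°

The great circle lies in the plane with unit normal n̂ = (p₁ × p₂)/|p₁ × p₂|.
Here n̂_z ≈ +0.663; the vertex latitude is φ_max = arccos|n̂_z| ≈ 48.4°.
Check via Clairaut: cos φ_max = |cos φ₁| · sin C = cos(38.4°)·sin(57.8°) ≈ 0.663, again giving ≈ 48.4°.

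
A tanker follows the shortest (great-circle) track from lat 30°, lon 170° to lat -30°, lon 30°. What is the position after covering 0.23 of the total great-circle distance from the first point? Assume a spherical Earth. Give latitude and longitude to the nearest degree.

Write both endpoints as unit vectors p₁, p₂ with components (cos φ cos λ, cos φ sin λ, sin φ).
The central angle between the endpoints is δ = arccos(p₁·p₂) ≈ 2.540 rad (145.5°).
Interpolate at f = 0.23 with slerp weights a = sin((1−f)δ)/sin δ ≈ 1.638, b = sin(fδ)/sin δ ≈ 0.975.
p = a·p₁ + b·p₂ ≈ (-0.666, 0.668, 0.332); φ = arcsin(p_z) ≈ 19.36°, λ = atan2(p_y, p_x) ≈ 134.89°.

≈ lat 19°, lon 135°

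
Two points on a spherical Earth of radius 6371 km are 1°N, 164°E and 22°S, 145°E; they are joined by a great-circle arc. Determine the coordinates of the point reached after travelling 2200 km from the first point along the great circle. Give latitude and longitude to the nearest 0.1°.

From cos δ = sin φ₁ sin φ₂ + cos φ₁ cos φ₂ cos Δλ, the central angle is δ ≈ 0.516 rad (29.5°). The total great-circle distance is δ·R ≈ 0.516 × 6371 ≈ 3285 km, so the target fraction is f = 2200/3285 ≈ 0.670.
Interpolate at f ≈ 0.670 with slerp weights a = sin((1−f)δ)/sin δ ≈ 0.344, b = sin(fδ)/sin δ ≈ 0.687.
p = a·p₁ + b·p₂ ≈ (-0.852, 0.460, -0.251); φ = arcsin(p_z) ≈ -14.55°, λ = atan2(p_y, p_x) ≈ 151.64°.

≈ 14.5°S, 151.6°E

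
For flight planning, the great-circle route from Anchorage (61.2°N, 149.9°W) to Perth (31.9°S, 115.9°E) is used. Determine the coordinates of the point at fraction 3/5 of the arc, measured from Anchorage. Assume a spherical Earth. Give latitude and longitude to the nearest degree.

≈ (10°N, 140°E)

Write both endpoints as unit vectors p₁, p₂ with components (cos φ cos λ, cos φ sin λ, sin φ).
The central angle between the endpoints is δ = arccos(p₁·p₂) ≈ 2.086 rad (119.5°).
Interpolate at f = 3/5 with slerp weights a = sin((1−f)δ)/sin δ ≈ 0.852, b = sin(fδ)/sin δ ≈ 1.091.
p = a·p₁ + b·p₂ ≈ (-0.760, 0.628, 0.170); φ = arcsin(p_z) ≈ 9.76°, λ = atan2(p_y, p_x) ≈ 140.43°.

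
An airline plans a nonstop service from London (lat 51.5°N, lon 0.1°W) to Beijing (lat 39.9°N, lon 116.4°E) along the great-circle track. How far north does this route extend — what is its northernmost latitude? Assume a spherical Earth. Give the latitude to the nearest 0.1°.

≈ 63.5°N

The great circle lies in the plane with unit normal n̂ = (p₁ × p₂)/|p₁ × p₂|.
Here n̂_z ≈ +0.446; the vertex latitude is φ_max = arccos|n̂_z| ≈ 63.5°.
Check via Clairaut: cos φ_max = |cos φ₁| · sin C = cos(51.5°)·sin(45.8°) ≈ 0.446, again giving ≈ 63.5°.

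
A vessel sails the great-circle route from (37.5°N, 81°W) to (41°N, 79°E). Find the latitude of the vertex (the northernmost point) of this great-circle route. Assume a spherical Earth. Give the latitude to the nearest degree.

≈ 78°N

The great circle lies in the plane with unit normal n̂ = (p₁ × p₂)/|p₁ × p₂|.
Here n̂_z ≈ +0.208; the vertex latitude is φ_max = arccos|n̂_z| ≈ 78.0°.
Check via Clairaut: cos φ_max = |cos φ₁| · sin C = cos(37.5°)·sin(15.2°) ≈ 0.208, again giving ≈ 78.0°.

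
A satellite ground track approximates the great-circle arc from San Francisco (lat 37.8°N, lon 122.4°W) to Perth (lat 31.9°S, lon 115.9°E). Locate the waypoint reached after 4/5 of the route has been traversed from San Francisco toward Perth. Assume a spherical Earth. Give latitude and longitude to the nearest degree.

≈ lat 19°S, lon 141°E

Convert each endpoint to a unit vector on the sphere (x = cos φ cos λ, y = cos φ sin λ, z = sin φ).
The central angle between the endpoints is δ = arccos(p₁·p₂) ≈ 2.314 rad (132.6°).
Interpolate at f = 4/5 with slerp weights a = sin((1−f)δ)/sin δ ≈ 0.606, b = sin(fδ)/sin δ ≈ 1.305.
p = a·p₁ + b·p₂ ≈ (-0.740, 0.592, -0.318); φ = arcsin(p_z) ≈ -18.54°, λ = atan2(p_y, p_x) ≈ 141.35°.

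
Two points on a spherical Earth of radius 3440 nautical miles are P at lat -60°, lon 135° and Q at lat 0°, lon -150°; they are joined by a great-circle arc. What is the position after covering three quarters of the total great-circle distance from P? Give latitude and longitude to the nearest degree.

From cos δ = sin φ₁ sin φ₂ + cos φ₁ cos φ₂ cos Δλ, the central angle is δ ≈ 1.441 rad (82.6°).
Interpolate at f = 3/4 with slerp weights a = sin((1−f)δ)/sin δ ≈ 0.356, b = sin(fδ)/sin δ ≈ 0.890.
p = a·p₁ + b·p₂ ≈ (-0.896, -0.319, -0.308); φ = arcsin(p_z) ≈ -17.93°, λ = atan2(p_y, p_x) ≈ -160.40°.

≈ lat -18°, lon -160°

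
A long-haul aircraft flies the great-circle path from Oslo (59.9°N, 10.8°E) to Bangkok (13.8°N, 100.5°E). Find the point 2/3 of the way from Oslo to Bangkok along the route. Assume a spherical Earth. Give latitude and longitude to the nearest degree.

Convert each endpoint to a unit vector on the sphere (x = cos φ cos λ, y = cos φ sin λ, z = sin φ).
The central angle between the endpoints is δ = arccos(p₁·p₂) ≈ 1.360 rad (77.9°).
Interpolate at f = 2/3 with slerp weights a = sin((1−f)δ)/sin δ ≈ 0.448, b = sin(fδ)/sin δ ≈ 0.805.
p = a·p₁ + b·p₂ ≈ (0.078, 0.811, 0.580); φ = arcsin(p_z) ≈ 35.43°, λ = atan2(p_y, p_x) ≈ 84.50°.

≈ 35°N, 84°E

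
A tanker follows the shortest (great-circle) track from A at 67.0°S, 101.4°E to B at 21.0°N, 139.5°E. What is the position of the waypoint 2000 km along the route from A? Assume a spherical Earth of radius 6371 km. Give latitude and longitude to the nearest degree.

≈ 51°S, 118°E

The haversine formula gives a central angle δ ≈ 1.614 rad (92.5°) between the endpoints. The total great-circle distance is δ·R ≈ 1.614 × 6371 ≈ 10280 km, so the target fraction is f = 2000/10280 ≈ 0.195.
Interpolate at f ≈ 0.195 with slerp weights a = sin((1−f)δ)/sin δ ≈ 0.964, b = sin(fδ)/sin δ ≈ 0.309.
p = a·p₁ + b·p₂ ≈ (-0.294, 0.557, -0.777); φ = arcsin(p_z) ≈ -50.98°, λ = atan2(p_y, p_x) ≈ 117.83°.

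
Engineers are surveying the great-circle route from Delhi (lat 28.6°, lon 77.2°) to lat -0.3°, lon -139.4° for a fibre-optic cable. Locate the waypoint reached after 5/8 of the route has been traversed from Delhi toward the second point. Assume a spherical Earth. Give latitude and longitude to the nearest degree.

Write both endpoints as unit vectors p₁, p₂ with components (cos φ cos λ, cos φ sin λ, sin φ).
The central angle between the endpoints is δ = arccos(p₁·p₂) ≈ 2.357 rad (135.0°).
Interpolate at f = 5/8 with slerp weights a = sin((1−f)δ)/sin δ ≈ 1.094, b = sin(fδ)/sin δ ≈ 1.408.
p = a·p₁ + b·p₂ ≈ (-0.856, 0.020, 0.516); φ = arcsin(p_z) ≈ 31.08°, λ = atan2(p_y, p_x) ≈ 178.65°.

≈ lat 31°, lon 179°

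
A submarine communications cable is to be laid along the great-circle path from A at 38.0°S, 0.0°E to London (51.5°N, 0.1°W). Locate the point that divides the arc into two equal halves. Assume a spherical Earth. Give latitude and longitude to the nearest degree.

Convert each endpoint to a unit vector on the sphere (x = cos φ cos λ, y = cos φ sin λ, z = sin φ).
The central angle between the endpoints is δ = arccos(p₁·p₂) ≈ 1.562 rad (89.5°).
Interpolate at f = 1/2 with slerp weights a = sin((1−f)δ)/sin δ ≈ 0.704, b = sin(fδ)/sin δ ≈ 0.704.
p = a·p₁ + b·p₂ ≈ (0.993, -0.001, 0.118); φ = arcsin(p_z) ≈ 6.75°, λ = atan2(p_y, p_x) ≈ -0.04°.

≈ 7°N, 0°E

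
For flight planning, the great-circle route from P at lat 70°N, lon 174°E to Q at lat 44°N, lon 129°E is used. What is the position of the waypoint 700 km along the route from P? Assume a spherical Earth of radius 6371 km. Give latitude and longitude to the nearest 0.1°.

≈ lat 66.6°N, lon 159.5°E

Write both endpoints as unit vectors p₁, p₂ with components (cos φ cos λ, cos φ sin λ, sin φ).
The central angle between the endpoints is δ = arccos(p₁·p₂) ≈ 0.598 rad (34.2°). The total great-circle distance is δ·R ≈ 0.598 × 6371 ≈ 3807 km, so the target fraction is f = 700/3807 ≈ 0.184.
Interpolate at f ≈ 0.184 with slerp weights a = sin((1−f)δ)/sin δ ≈ 0.833, b = sin(fδ)/sin δ ≈ 0.195.
p = a·p₁ + b·p₂ ≈ (-0.372, 0.139, 0.918); φ = arcsin(p_z) ≈ 66.64°, λ = atan2(p_y, p_x) ≈ 159.52°.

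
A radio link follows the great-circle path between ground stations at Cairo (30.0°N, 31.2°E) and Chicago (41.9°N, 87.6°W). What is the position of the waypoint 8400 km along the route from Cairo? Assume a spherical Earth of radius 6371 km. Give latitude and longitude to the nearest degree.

≈ 49°N, 72°W

Write both endpoints as unit vectors p₁, p₂ with components (cos φ cos λ, cos φ sin λ, sin φ).
The central angle between the endpoints is δ = arccos(p₁·p₂) ≈ 1.547 rad (88.7°). The total great-circle distance is δ·R ≈ 1.547 × 6371 ≈ 9859 km, so the target fraction is f = 8400/9859 ≈ 0.852.
Interpolate at f ≈ 0.852 with slerp weights a = sin((1−f)δ)/sin δ ≈ 0.227, b = sin(fδ)/sin δ ≈ 0.969.
p = a·p₁ + b·p₂ ≈ (0.198, -0.618, 0.760); φ = arcsin(p_z) ≈ 49.50°, λ = atan2(p_y, p_x) ≈ -72.22°.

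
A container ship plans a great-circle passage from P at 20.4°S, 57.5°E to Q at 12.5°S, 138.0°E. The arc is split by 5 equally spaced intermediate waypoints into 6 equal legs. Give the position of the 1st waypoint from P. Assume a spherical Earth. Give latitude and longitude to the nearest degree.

≈ 22°S, 71°E

The haversine formula gives a central angle δ ≈ 1.342 rad (76.9°) between the endpoints.
Interpolate at f = 1/6 with slerp weights a = sin((1−f)δ)/sin δ ≈ 0.923, b = sin(fδ)/sin δ ≈ 0.228.
p = a·p₁ + b·p₂ ≈ (0.300, 0.879, -0.371); φ = arcsin(p_z) ≈ -21.79°, λ = atan2(p_y, p_x) ≈ 71.16°.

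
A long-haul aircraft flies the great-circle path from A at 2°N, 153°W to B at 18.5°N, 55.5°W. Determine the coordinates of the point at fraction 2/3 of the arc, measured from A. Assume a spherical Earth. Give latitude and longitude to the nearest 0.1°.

From cos δ = sin φ₁ sin φ₂ + cos φ₁ cos φ₂ cos Δλ, the central angle is δ ≈ 1.684 rad (96.5°).
Interpolate at f = 2/3 with slerp weights a = sin((1−f)δ)/sin δ ≈ 0.536, b = sin(fδ)/sin δ ≈ 0.907.
p = a·p₁ + b·p₂ ≈ (0.010, -0.952, 0.306); φ = arcsin(p_z) ≈ 17.85°, λ = atan2(p_y, p_x) ≈ -89.39°.

≈ 17.8°N, 89.4°W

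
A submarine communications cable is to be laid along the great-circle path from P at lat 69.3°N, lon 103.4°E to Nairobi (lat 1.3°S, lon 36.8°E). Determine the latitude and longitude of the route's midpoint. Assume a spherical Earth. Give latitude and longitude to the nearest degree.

Write both endpoints as unit vectors p₁, p₂ with components (cos φ cos λ, cos φ sin λ, sin φ).
The central angle between the endpoints is δ = arccos(p₁·p₂) ≈ 1.451 rad (83.2°).
Interpolate at f = 1/2 with slerp weights a = sin((1−f)δ)/sin δ ≈ 0.668, b = sin(fδ)/sin δ ≈ 0.668.
p = a·p₁ + b·p₂ ≈ (0.480, 0.630, 0.610); φ = arcsin(p_z) ≈ 37.60°, λ = atan2(p_y, p_x) ≈ 52.68°.

≈ lat 38°N, lon 53°E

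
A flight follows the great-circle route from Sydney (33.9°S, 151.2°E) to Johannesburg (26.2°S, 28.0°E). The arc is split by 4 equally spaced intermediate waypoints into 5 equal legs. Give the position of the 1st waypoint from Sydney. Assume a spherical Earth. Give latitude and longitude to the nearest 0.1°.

Convert each endpoint to a unit vector on the sphere (x = cos φ cos λ, y = cos φ sin λ, z = sin φ).
The central angle between the endpoints is δ = arccos(p₁·p₂) ≈ 1.733 rad (99.3°).
Interpolate at f = 1/5 with slerp weights a = sin((1−f)δ)/sin δ ≈ 0.996, b = sin(fδ)/sin δ ≈ 0.344.
p = a·p₁ + b·p₂ ≈ (-0.452, 0.543, -0.708); φ = arcsin(p_z) ≈ -45.04°, λ = atan2(p_y, p_x) ≈ 129.75°.

≈ (45.0°S, 129.7°E)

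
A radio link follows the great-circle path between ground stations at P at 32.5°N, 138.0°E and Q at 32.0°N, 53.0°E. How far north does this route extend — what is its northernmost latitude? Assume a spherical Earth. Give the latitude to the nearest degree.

The great circle lies in the plane with unit normal n̂ = (p₁ × p₂)/|p₁ × p₂|.
Here n̂_z ≈ -0.760; the vertex latitude is φ_max = arccos|n̂_z| ≈ 40.6°.

≈ 41°N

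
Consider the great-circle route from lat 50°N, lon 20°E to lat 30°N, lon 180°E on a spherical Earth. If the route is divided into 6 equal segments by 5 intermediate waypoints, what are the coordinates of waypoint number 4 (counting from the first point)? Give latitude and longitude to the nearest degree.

≈ lat 61°N, lon 166°E

Write both endpoints as unit vectors p₁, p₂ with components (cos φ cos λ, cos φ sin λ, sin φ).
The central angle between the endpoints is δ = arccos(p₁·p₂) ≈ 1.711 rad (98.1°).
Interpolate at f = 4/6 with slerp weights a = sin((1−f)δ)/sin δ ≈ 0.545, b = sin(fδ)/sin δ ≈ 0.918.
p = a·p₁ + b·p₂ ≈ (-0.466, 0.120, 0.877); φ = arcsin(p_z) ≈ 61.26°, λ = atan2(p_y, p_x) ≈ 165.56°.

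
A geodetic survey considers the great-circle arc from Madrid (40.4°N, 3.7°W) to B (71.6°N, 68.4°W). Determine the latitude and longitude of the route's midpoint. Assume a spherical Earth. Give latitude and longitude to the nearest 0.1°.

Convert each endpoint to a unit vector on the sphere (x = cos φ cos λ, y = cos φ sin λ, z = sin φ).
The central angle between the endpoints is δ = arccos(p₁·p₂) ≈ 0.770 rad (44.1°).
Interpolate at f = 1/2 with slerp weights a = sin((1−f)δ)/sin δ ≈ 0.540, b = sin(fδ)/sin δ ≈ 0.540.
p = a·p₁ + b·p₂ ≈ (0.473, -0.185, 0.862); φ = arcsin(p_z) ≈ 59.50°, λ = atan2(p_y, p_x) ≈ -21.36°.

≈ (59.5°N, 21.4°W)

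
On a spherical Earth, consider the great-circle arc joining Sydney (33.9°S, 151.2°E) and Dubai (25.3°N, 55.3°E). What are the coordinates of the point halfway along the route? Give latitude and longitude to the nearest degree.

≈ (6°S, 101°E)

Convert each endpoint to a unit vector on the sphere (x = cos φ cos λ, y = cos φ sin λ, z = sin φ).
The central angle between the endpoints is δ = arccos(p₁·p₂) ≈ 1.892 rad (108.4°).
Interpolate at f = 1/2 with slerp weights a = sin((1−f)δ)/sin δ ≈ 0.855, b = sin(fδ)/sin δ ≈ 0.855.
p = a·p₁ + b·p₂ ≈ (-0.182, 0.977, -0.111); φ = arcsin(p_z) ≈ -6.40°, λ = atan2(p_y, p_x) ≈ 100.54°.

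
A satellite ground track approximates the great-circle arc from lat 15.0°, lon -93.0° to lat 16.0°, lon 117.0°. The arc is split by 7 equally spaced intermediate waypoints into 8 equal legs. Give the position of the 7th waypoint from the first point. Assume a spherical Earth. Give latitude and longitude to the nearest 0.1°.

Write both endpoints as unit vectors p₁, p₂ with components (cos φ cos λ, cos φ sin λ, sin φ).
The central angle between the endpoints is δ = arccos(p₁·p₂) ≈ 2.393 rad (137.1°).
Interpolate at f = 7/8 with slerp weights a = sin((1−f)δ)/sin δ ≈ 0.433, b = sin(fδ)/sin δ ≈ 1.273.
p = a·p₁ + b·p₂ ≈ (-0.577, 0.673, 0.463); φ = arcsin(p_z) ≈ 27.58°, λ = atan2(p_y, p_x) ≈ 130.65°.

≈ lat 27.6°, lon 130.6°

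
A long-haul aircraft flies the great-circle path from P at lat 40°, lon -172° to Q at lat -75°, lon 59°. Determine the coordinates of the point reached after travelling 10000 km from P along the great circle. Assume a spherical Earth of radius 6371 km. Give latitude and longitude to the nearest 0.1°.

≈ lat -46.8°, lon 161.8°

The haversine formula gives a central angle δ ≈ 2.412 rad (138.2°) between the endpoints. The total great-circle distance is δ·R ≈ 2.412 × 6371 ≈ 15369 km, so the target fraction is f = 10000/15369 ≈ 0.651.
Interpolate at f ≈ 0.651 with slerp weights a = sin((1−f)δ)/sin δ ≈ 1.120, b = sin(fδ)/sin δ ≈ 1.501.
p = a·p₁ + b·p₂ ≈ (-0.650, 0.214, -0.730); φ = arcsin(p_z) ≈ -46.85°, λ = atan2(p_y, p_x) ≈ 161.81°.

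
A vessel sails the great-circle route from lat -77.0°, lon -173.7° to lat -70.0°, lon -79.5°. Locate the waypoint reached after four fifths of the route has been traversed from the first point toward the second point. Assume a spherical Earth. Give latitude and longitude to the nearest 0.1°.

Write both endpoints as unit vectors p₁, p₂ with components (cos φ cos λ, cos φ sin λ, sin φ).
The central angle between the endpoints is δ = arccos(p₁·p₂) ≈ 0.428 rad (24.5°).
Interpolate at f = 4/5 with slerp weights a = sin((1−f)δ)/sin δ ≈ 0.206, b = sin(fδ)/sin δ ≈ 0.809.
p = a·p₁ + b·p₂ ≈ (0.004, -0.277, -0.961); φ = arcsin(p_z) ≈ -73.91°, λ = atan2(p_y, p_x) ≈ -89.10°.

≈ lat -73.9°, lon -89.1°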